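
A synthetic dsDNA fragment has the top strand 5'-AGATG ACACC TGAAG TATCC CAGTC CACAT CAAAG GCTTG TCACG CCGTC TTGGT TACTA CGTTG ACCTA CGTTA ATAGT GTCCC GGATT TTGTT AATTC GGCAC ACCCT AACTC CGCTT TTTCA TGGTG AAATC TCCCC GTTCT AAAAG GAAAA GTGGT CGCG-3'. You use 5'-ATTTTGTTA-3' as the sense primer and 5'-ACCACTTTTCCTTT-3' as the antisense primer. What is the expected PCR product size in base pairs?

73 bp

Scanning the template, ATTTTGTTA occurs at positions 88–96; this primer anneals to the bottom strand there with its 3' end pointing downstream.
Reverse complement of the reverse primer: AAAGGAAAAGTGGT. This occurs on the top strand at positions 147–160.
Amplicon spans positions 88–160: 73 bp.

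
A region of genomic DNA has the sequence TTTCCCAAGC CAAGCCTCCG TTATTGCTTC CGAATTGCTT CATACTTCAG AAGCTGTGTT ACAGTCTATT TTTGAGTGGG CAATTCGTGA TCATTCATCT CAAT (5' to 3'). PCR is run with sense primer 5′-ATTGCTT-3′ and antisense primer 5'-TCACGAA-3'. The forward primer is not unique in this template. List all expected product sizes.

The forward primer ATTGCTT matches the top strand at positions 23–29, 34–40.
The reverse primer's reverse complement is TTCGTGA, matching at positions 84–90.
Each forward site pairs with the reverse site to give a product ending at position 90: sizes 68, 57 bp.

68 bp, 57 bp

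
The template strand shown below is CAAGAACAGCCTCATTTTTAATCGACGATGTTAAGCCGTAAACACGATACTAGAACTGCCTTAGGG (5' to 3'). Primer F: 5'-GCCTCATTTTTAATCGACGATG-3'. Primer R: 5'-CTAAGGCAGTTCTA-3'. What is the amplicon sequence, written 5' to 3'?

5'-GCCTCATTTTTAATCGACGATGTTAAGCCGTAAACACGATACTAGAACTGCCTTAG-3'

Scanning the template, GCCTCATTTTTAATCGACGATG occurs at positions 9–30; this primer anneals to the bottom strand there with its 3' end pointing downstream.
Taking the reverse complement of CTAAGGCAGTTCTA gives TAGAACTGCCTTAG, found at positions 51–64 on the template; the primer anneals here to the top strand with its 3' end pointing upstream.
The product is the template from position 9 through 64 (56 bp).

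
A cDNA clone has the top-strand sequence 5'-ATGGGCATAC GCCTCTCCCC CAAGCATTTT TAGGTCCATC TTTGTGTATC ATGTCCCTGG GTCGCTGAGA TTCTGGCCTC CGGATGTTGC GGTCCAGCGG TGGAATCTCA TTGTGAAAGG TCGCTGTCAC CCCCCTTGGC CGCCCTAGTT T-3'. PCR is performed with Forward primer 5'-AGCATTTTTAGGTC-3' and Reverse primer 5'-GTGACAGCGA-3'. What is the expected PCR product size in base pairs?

The forward primer matches the template at positions 23–36.
The reverse primer's reverse complement is TCGCTGTCAC, which matches the template at positions 121–130.
The product runs from position 23 to position 130, so its length is 130 − 23 + 1 = 108 bp.

108 bp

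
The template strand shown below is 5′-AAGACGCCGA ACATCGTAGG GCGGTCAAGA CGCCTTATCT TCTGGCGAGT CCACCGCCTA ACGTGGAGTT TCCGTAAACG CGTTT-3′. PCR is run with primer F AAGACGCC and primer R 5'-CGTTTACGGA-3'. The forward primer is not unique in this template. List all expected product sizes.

The forward primer AAGACGCC matches the top strand at positions 1–8, 27–34.
The reverse primer's reverse complement is TCCGTAAACG, matching at positions 71–80.
Each forward site pairs with the reverse site to give a product ending at position 80: sizes 80, 54 bp.

80 bp, 54 bp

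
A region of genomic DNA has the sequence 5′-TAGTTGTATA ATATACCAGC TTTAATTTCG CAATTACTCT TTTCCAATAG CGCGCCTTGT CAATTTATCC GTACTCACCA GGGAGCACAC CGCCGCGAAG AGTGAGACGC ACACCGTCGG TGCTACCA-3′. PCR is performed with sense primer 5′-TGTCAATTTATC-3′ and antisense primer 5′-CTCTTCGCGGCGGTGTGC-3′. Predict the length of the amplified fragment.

Forward primer TGTCAATTTATC is found on the top strand at positions 58–69.
Reverse complement of the reverse primer: GCACACCGCCGCGAAGAG. This occurs on the top strand at positions 85–102.
The product runs from position 58 to position 102, so its length is 102 − 58 + 1 = 45 bp.

45 bp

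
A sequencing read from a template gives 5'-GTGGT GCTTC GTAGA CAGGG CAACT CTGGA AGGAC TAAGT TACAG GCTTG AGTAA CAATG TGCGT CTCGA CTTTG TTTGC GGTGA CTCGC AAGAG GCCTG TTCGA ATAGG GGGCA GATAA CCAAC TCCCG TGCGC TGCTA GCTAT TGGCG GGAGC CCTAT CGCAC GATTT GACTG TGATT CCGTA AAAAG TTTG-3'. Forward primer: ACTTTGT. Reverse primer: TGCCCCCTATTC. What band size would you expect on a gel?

The forward primer matches the template at positions 70–76.
Reverse complement of the reverse primer: GAATAGGGGGCA. This occurs on the top strand at positions 104–115.
Amplicon spans positions 70–115: 46 bp.

46 bp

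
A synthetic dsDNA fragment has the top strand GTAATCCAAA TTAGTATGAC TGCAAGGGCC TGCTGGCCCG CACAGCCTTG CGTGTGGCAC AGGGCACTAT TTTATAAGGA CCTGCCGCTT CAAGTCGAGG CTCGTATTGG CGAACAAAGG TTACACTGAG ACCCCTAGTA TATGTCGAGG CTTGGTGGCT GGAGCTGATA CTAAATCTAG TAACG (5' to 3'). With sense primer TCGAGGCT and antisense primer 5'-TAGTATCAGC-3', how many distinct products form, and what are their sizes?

Two products: 79 bp, 29 bp

The forward primer TCGAGGCT matches the top strand at positions 95–102, 145–152.
The reverse primer's reverse complement is GCTGATACTA, matching at positions 164–173.
Each forward site pairs with the reverse site to give a product ending at position 173: sizes 79, 29 bp.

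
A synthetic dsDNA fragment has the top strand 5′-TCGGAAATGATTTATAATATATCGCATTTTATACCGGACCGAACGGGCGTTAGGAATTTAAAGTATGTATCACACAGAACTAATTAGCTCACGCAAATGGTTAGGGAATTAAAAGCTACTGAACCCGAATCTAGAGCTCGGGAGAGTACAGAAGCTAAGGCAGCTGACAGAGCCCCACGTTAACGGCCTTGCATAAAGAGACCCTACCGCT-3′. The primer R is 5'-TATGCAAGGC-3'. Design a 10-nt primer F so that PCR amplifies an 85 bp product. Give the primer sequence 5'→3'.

5'-AAAAGCTACT-3'

The reverse primer's reverse complement GCCTTGCATA matches the template at positions 186–195, so the product ends at position 195.
An 85 bp product then starts at position 195 − 85 + 1 = 111.
The forward primer is identical to the top strand there: AAAAGCTACT.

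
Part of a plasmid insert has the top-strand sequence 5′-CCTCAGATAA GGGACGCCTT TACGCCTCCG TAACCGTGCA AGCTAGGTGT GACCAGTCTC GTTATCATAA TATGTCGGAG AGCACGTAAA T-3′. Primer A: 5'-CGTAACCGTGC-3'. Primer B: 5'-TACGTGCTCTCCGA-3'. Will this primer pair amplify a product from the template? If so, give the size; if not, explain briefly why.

Primer A (CGTAACCGTGC) matches the top strand at positions 29–39; it acts as a forward primer.
Primer B's reverse complement is TCGGAGAGCACGTA, matching the top strand at positions 75–88; it acts as a reverse primer.
The 3' ends face each other across positions 29–88, giving a 60 bp product.

Yes — a 60 bp product.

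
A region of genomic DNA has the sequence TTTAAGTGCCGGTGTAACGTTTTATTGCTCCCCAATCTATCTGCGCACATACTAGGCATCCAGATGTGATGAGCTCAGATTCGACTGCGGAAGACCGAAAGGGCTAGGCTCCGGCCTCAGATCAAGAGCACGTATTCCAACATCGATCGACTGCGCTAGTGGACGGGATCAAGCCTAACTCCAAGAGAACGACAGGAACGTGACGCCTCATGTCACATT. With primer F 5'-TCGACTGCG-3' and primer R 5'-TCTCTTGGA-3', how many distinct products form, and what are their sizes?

Two products: 108 bp, 42 bp

The forward primer TCGACTGCG matches the top strand at positions 81–89, 147–155.
The reverse primer's reverse complement is TCCAAGAGA, matching at positions 180–188.
Each forward site pairs with the reverse site to give a product ending at position 188: sizes 108, 42 bp.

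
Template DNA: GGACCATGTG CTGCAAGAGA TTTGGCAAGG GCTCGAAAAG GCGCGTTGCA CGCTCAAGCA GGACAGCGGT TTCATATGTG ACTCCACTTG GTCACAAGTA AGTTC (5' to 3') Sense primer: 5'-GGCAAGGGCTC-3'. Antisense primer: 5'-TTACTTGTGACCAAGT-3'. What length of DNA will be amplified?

78 bp

Forward primer GGCAAGGGCTC is found on the top strand at positions 24–34.
The reverse primer's reverse complement is ACTTGGTCACAAGTAA, which matches the template at positions 86–101.
Amplicon spans positions 24–101: 78 bp.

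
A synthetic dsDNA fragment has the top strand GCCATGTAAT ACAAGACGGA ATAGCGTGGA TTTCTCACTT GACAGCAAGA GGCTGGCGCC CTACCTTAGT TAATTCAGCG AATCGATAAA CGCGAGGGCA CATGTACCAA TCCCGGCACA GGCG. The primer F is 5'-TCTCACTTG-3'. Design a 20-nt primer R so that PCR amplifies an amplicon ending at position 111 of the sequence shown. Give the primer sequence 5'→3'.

The forward primer binds at positions 33–41; the product's 3' end on the top strand is position 111.
The reverse primer anneals to the top strand over positions 92–111, i.e. to GCGAGGGCACATGTACCAAT.
Its sequence written 5'→3' is the reverse complement: ATTGGTACATGTGCCCTCGC.

5'-ATTGGTACATGTGCCCTCGC-3'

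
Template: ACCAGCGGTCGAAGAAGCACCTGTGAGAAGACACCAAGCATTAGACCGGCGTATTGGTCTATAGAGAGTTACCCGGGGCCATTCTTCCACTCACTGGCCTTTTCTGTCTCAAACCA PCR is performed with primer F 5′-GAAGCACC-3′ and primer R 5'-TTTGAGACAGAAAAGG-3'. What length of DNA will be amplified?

100 bp

The forward primer matches the template at positions 14–21.
Taking the reverse complement of TTTGAGACAGAAAAGG gives CCTTTTCTGTCTCAAA, found at positions 98–113 on the template; the primer anneals here to the top strand with its 3' end pointing upstream.
Product length = (reverse-primer end) − (forward-primer start) + 1 = 113 − 14 + 1 = 100 bp.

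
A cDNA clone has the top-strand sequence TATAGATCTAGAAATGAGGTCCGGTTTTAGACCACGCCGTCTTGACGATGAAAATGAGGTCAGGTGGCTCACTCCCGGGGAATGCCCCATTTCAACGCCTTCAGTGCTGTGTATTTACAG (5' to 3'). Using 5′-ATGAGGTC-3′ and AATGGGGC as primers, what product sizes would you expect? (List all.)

78 bp, 38 bp

The forward primer ATGAGGTC matches the top strand at positions 14–21, 54–61.
The reverse primer's reverse complement is GCCCCATT, matching at positions 84–91.
Each forward site pairs with the reverse site to give a product ending at position 91: sizes 78, 38 bp.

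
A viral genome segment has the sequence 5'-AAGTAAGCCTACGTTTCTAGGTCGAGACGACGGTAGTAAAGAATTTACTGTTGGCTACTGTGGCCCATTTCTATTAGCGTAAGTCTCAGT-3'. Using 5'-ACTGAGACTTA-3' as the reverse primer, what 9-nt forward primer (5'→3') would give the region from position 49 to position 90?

The reverse primer's reverse complement TAAGTCTCAGT matches the template at positions 80–90; the product starts at position 49.
The forward primer is identical to the top strand over positions 49–57: TGTTGGCTA.

5'-TGTTGGCTA-3'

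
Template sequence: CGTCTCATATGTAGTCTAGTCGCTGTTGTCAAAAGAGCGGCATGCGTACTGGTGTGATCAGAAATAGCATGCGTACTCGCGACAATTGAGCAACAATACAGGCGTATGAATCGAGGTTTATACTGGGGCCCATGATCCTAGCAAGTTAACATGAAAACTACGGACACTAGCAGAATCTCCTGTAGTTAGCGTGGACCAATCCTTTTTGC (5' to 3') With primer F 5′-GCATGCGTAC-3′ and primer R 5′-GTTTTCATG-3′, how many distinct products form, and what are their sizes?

The forward primer GCATGCGTAC matches the top strand at positions 40–49, 67–76.
The reverse primer's reverse complement is CATGAAAAC, matching at positions 150–158.
Each forward site pairs with the reverse site to give a product ending at position 158: sizes 119, 92 bp.

Two products: 119 bp, 92 bp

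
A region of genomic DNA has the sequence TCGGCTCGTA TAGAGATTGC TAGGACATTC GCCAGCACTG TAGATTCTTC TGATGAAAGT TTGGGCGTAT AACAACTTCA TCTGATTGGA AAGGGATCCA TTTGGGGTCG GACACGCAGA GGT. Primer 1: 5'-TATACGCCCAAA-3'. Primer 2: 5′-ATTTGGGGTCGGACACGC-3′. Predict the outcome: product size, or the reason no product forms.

No product — the primers' 3' ends point away from each other.

Primer 1 (TATACGCCCAAA) has reverse complement TTTGGGCGTATA, which matches the top strand at positions 60–71; primer 1 anneals to the top strand there with its 3' end pointing upstream toward position 60.
Primer 2 (ATTTGGGGTCGGACACGC) matches the top strand directly at positions 100–117; it anneals to the bottom strand with its 3' end pointing downstream toward position 117.
The 3' ends diverge (primer 1 extends toward position 1, primer 2 toward position 123), so the primers never converge on a shared product.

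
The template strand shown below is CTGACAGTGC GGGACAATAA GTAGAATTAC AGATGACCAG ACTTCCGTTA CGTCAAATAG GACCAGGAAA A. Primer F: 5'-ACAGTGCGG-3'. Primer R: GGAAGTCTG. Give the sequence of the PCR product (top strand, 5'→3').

5'-ACAGTGCGGGACAATAAGTAGAATTACAGATGACCAGACTTCC-3'

The forward primer matches the template at positions 4–12.
Reverse complement of the reverse primer: CAGACTTCC. This occurs on the top strand at positions 38–46.
The product is the template from position 4 through 46 (43 bp).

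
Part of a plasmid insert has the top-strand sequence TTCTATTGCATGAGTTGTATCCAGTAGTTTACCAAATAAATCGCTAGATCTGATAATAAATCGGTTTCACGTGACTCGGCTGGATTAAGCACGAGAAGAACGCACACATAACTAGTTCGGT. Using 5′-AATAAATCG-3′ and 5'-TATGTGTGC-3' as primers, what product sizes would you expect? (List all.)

76 bp, 56 bp

The forward primer AATAAATCG matches the top strand at positions 35–43, 55–63.
The reverse primer's reverse complement is GCACACATA, matching at positions 102–110.
Each forward site pairs with the reverse site to give a product ending at position 110: sizes 76, 56 bp.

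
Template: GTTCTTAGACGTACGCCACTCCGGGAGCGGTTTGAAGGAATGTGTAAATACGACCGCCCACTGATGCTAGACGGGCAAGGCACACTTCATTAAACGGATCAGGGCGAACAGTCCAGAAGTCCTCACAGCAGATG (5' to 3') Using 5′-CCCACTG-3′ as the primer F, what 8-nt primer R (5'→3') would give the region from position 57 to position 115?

The product's 3' end on the top strand is position 115.
The reverse primer anneals to the top strand over positions 108–115, i.e. to ACAGTCCA.
Its sequence written 5'→3' is the reverse complement: TGGACTGT.

5'-TGGACTGT-3'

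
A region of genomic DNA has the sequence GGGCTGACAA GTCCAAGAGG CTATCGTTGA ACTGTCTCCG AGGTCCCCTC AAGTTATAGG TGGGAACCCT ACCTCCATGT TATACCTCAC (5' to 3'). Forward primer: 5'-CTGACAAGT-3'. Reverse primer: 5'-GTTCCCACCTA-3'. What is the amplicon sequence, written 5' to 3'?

5'-CTGACAAGTCCAAGAGGCTATCGTTGAACTGTCTCCGAGGTCCCCTCAAGTTATAGGTGGGAAC-3'

Scanning the template, CTGACAAGT occurs at positions 4–12; this primer anneals to the bottom strand there with its 3' end pointing downstream.
The reverse primer's reverse complement is TAGGTGGGAAC, which matches the template at positions 57–67.
The product is the template from position 4 through 67 (64 bp).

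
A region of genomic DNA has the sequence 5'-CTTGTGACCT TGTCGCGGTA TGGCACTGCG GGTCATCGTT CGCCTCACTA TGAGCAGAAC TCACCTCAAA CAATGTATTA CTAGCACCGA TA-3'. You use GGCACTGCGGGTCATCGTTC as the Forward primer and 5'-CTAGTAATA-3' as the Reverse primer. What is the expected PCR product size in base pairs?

Scanning the template, GGCACTGCGGGTCATCGTTC occurs at positions 22–41; this primer anneals to the bottom strand there with its 3' end pointing downstream.
The reverse primer's reverse complement is TATTACTAG, which matches the template at positions 76–84.
Amplicon spans positions 22–84: 63 bp.

63 bp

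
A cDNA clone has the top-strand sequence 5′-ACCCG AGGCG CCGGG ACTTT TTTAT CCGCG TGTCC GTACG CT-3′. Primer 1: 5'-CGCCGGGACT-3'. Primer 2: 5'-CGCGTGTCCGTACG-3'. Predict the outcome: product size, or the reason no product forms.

Primer 1 (CGCCGGGACT) matches the top strand at positions 9–18 (3' end points downstream).
Primer 2 (CGCGTGTCCGTACG) also matches the top strand directly, at positions 27–40 — its reverse complement CGTACGGACACGCG is not present.
Both primers anneal to the bottom strand with 3' ends pointing the same way, so neither can prime synthesis back toward the other.

No product — both primers anneal to the same strand and extend in the same direction.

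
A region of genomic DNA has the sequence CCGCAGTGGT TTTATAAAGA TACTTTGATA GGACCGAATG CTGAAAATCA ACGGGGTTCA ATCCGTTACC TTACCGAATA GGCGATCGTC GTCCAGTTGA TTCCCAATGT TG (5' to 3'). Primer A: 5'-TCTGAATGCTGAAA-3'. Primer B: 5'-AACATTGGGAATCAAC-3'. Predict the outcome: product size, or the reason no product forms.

Primer A (TCTGAATGCTGAAA) does not match the top strand, and its reverse complement TTTCAGCATTCAGA does not match either.
With no annealing site for primer A, no amplification occurs.

No product — primer A has no binding site in the template.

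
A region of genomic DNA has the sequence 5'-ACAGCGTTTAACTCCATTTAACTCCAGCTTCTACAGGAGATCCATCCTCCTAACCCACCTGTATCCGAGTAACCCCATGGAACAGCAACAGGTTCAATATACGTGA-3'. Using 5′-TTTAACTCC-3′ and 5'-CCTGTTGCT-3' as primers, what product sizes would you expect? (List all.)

86 bp, 76 bp

The forward primer TTTAACTCC matches the top strand at positions 7–15, 17–25.
The reverse primer's reverse complement is AGCAACAGG, matching at positions 84–92.
Each forward site pairs with the reverse site to give a product ending at position 92: sizes 86, 76 bp.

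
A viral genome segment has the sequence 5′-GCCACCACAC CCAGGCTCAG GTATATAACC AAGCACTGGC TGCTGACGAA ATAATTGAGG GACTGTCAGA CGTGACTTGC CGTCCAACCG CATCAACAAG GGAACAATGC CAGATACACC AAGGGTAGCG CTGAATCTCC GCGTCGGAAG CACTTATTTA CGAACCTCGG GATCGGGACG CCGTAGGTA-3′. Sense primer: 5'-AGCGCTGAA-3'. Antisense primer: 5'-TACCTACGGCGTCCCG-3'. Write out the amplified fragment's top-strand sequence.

5'-AGCGCTGAATCTCCGCGTCGGAAGCACTTATTTACGAACCTCGGGATCGGGACGCCGTAGGTA-3'

Scanning the template, AGCGCTGAA occurs at positions 127–135; this primer anneals to the bottom strand there with its 3' end pointing downstream.
The reverse primer's reverse complement is CGGGACGCCGTAGGTA, which matches the template at positions 174–189.
The product is the template from position 127 through 189 (63 bp).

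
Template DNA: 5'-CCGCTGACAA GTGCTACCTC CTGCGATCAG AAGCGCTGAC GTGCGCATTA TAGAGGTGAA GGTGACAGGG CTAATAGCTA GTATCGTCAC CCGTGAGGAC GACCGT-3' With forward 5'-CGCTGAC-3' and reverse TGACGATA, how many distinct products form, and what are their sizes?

The forward primer CGCTGAC matches the top strand at positions 2–8, 34–40.
The reverse primer's reverse complement is TATCGTCA, matching at positions 82–89.
Each forward site pairs with the reverse site to give a product ending at position 89: sizes 88, 56 bp.

Two products: 88 bp, 56 bp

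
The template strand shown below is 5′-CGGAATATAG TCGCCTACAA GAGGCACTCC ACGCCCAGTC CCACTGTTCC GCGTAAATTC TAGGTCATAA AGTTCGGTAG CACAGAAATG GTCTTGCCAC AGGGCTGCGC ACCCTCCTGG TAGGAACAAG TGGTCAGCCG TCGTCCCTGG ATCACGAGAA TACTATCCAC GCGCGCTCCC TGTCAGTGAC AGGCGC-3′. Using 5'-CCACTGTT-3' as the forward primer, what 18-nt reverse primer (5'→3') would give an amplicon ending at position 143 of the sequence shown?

The forward primer binds at positions 41–48; the product's 3' end on the top strand is position 143.
The reverse primer anneals to the top strand over positions 126–143, i.e. to ACAAGTGGTCAGCCGTCG.
Its sequence written 5'→3' is the reverse complement: CGACGGCTGACCACTTGT.

5'-CGACGGCTGACCACTTGT-3'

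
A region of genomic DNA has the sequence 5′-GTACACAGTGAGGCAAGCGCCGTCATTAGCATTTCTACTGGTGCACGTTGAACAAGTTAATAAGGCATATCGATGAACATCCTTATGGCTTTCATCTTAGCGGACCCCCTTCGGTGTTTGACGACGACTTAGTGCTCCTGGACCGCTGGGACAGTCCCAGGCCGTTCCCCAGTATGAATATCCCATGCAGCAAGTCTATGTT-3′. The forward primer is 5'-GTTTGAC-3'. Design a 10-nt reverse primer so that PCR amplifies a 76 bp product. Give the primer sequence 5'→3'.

The forward primer binds at positions 116–122, so a 76 bp product ends at position 116 + 76 − 1 = 191.
The reverse primer anneals to the top strand over positions 182–191, i.e. to CCCATGCAGC.
Its sequence written 5'→3' is the reverse complement: GCTGCATGGG.

5'-GCTGCATGGG-3'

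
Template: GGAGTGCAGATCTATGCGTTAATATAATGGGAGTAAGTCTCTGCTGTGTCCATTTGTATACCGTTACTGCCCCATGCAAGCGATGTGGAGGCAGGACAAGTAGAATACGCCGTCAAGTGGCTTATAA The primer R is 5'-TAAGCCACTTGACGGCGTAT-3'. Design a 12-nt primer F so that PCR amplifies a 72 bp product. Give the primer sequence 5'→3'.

5'-TTTGTATACCGT-3'

The reverse primer's reverse complement ATACGCCGTCAAGTGGCTTA matches the template at positions 105–124, so the product ends at position 124.
A 72 bp product then starts at position 124 − 72 + 1 = 53.
The forward primer is identical to the top strand there: TTTGTATACCGT.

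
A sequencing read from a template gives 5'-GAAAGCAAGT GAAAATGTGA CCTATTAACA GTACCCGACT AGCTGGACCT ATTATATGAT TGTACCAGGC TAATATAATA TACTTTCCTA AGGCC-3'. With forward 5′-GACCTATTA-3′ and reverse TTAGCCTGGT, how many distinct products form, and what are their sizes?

Two products: 55 bp, 28 bp

The forward primer GACCTATTA matches the top strand at positions 19–27, 46–54.
The reverse primer's reverse complement is ACCAGGCTAA, matching at positions 64–73.
Each forward site pairs with the reverse site to give a product ending at position 73: sizes 55, 28 bp.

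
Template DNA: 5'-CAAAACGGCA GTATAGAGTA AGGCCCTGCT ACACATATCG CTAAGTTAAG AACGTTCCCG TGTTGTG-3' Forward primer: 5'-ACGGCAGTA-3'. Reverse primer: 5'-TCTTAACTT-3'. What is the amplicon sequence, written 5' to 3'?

5'-ACGGCAGTATAGAGTAAGGCCCTGCTACACATATCGCTAAGTTAAGA-3'

Forward primer ACGGCAGTA is found on the top strand at positions 5–13.
Reverse complement of the reverse primer: AAGTTAAGA. This occurs on the top strand at positions 43–51.
The product is the template from position 5 through 51 (47 bp).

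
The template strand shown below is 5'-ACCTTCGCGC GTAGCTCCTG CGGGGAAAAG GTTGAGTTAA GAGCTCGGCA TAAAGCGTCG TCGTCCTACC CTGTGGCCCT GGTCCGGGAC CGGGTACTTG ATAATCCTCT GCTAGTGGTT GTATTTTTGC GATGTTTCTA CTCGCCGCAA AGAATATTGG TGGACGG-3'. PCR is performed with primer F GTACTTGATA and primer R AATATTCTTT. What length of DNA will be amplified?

Forward primer GTACTTGATA is found on the top strand at positions 94–103.
Taking the reverse complement of AATATTCTTT gives AAAGAATATT, found at positions 149–158 on the template; the primer anneals here to the top strand with its 3' end pointing upstream.
Product length = (reverse-primer end) − (forward-primer start) + 1 = 158 − 94 + 1 = 65 bp.

65 bp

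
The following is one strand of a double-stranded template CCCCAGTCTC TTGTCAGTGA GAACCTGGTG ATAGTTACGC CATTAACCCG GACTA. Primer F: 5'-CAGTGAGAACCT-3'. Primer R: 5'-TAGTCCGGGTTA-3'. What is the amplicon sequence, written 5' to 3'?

Forward primer CAGTGAGAACCT is found on the top strand at positions 15–26.
Reverse complement of the reverse primer: TAACCCGGACTA. This occurs on the top strand at positions 44–55.
The product is the template from position 15 through 55 (41 bp).

5'-CAGTGAGAACCTGGTGATAGTTACGCCATTAACCCGGACTA-3'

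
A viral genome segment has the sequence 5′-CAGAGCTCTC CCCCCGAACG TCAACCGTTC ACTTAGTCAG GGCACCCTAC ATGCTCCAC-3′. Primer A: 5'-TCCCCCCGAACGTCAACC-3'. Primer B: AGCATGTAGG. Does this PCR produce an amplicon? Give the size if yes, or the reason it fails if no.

Primer A (TCCCCCCGAACGTCAACC) matches the top strand at positions 9–26; it acts as a forward primer.
Primer B's reverse complement is CCTACATGCT, matching the top strand at positions 46–55; it acts as a reverse primer.
The 3' ends face each other across positions 9–55, giving a 47 bp product.

Yes — a 47 bp product.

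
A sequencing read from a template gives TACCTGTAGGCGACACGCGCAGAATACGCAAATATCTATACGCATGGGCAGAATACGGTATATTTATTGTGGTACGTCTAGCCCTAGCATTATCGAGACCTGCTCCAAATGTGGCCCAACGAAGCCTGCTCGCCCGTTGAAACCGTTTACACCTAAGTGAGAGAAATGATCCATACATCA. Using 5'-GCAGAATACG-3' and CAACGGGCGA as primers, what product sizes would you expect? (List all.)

121 bp, 92 bp

The forward primer GCAGAATACG matches the top strand at positions 19–28, 48–57.
The reverse primer's reverse complement is TCGCCCGTTG, matching at positions 130–139.
Each forward site pairs with the reverse site to give a product ending at position 139: sizes 121, 92 bp.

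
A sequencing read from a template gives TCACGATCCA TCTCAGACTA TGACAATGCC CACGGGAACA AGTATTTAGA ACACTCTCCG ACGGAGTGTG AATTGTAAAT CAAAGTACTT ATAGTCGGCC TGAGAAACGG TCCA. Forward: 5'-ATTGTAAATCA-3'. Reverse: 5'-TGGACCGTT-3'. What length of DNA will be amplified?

The forward primer matches the template at positions 72–82.
The reverse primer's reverse complement is AACGGTCCA, which matches the template at positions 106–114.
Amplicon spans positions 72–114: 43 bp.

43 bp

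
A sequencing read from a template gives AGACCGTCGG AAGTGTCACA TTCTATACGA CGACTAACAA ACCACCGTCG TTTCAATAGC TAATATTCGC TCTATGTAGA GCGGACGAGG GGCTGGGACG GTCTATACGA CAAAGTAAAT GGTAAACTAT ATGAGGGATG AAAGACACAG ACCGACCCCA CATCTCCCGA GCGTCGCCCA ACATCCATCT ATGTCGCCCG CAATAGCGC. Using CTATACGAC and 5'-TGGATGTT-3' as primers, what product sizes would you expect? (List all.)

The forward primer CTATACGAC matches the top strand at positions 23–31, 103–111.
The reverse primer's reverse complement is AACATCCA, matching at positions 180–187.
Each forward site pairs with the reverse site to give a product ending at position 187: sizes 165, 85 bp.

165 bp, 85 bp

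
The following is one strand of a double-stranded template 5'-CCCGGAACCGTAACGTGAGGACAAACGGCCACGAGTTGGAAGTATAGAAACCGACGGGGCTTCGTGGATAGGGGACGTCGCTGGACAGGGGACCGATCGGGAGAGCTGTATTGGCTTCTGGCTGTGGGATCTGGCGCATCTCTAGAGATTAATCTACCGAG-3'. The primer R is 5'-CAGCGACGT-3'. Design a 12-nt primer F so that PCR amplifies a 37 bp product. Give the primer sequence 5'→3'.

The reverse primer's reverse complement ACGTCGCTG matches the template at positions 75–83, so the product ends at position 83.
A 37 bp product then starts at position 83 − 37 + 1 = 47.
The forward primer is identical to the top strand there: GAAACCGACGGG.

5'-GAAACCGACGGG-3'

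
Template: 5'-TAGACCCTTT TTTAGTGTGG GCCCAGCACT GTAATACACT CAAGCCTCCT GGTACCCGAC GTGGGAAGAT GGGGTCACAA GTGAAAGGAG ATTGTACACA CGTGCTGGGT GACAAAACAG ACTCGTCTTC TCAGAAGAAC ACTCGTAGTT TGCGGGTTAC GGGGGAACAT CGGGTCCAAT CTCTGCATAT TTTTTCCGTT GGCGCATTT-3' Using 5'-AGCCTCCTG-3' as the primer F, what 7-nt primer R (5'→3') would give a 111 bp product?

The forward primer binds at positions 43–51, so a 111 bp product ends at position 43 + 111 − 1 = 153.
The reverse primer anneals to the top strand over positions 147–153, i.e. to AGTTTGC.
Its sequence written 5'→3' is the reverse complement: GCAAACT.

5'-GCAAACT-3'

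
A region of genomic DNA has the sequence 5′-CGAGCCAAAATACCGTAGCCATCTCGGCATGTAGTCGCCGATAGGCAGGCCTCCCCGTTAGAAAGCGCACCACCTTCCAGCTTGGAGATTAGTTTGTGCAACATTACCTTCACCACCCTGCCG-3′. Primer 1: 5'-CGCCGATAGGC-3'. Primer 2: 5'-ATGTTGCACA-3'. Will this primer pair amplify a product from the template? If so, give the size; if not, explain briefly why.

Yes — a 69 bp product.

Primer 1 (CGCCGATAGGC) matches the top strand at positions 36–46; it acts as a forward primer.
Primer 2's reverse complement is TGTGCAACAT, matching the top strand at positions 95–104; it acts as a reverse primer.
The 3' ends face each other across positions 36–104, giving a 69 bp product.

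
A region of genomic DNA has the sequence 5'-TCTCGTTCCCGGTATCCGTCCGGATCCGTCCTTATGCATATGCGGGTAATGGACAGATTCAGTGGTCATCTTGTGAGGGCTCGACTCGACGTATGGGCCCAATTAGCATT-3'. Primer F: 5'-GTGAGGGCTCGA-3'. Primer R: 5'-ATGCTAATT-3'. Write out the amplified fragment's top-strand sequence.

The forward primer matches the template at positions 73–84.
Taking the reverse complement of ATGCTAATT gives AATTAGCAT, found at positions 101–109 on the template; the primer anneals here to the top strand with its 3' end pointing upstream.
The product is the template from position 73 through 109 (37 bp).

5'-GTGAGGGCTCGACTCGACGTATGGGCCCAATTAGCAT-3'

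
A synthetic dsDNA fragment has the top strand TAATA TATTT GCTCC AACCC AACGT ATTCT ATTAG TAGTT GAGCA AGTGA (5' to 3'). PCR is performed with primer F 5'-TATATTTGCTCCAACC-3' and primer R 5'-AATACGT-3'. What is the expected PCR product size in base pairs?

Scanning the template, TATATTTGCTCCAACC occurs at positions 4–19; this primer anneals to the bottom strand there with its 3' end pointing downstream.
Taking the reverse complement of AATACGT gives ACGTATT, found at positions 22–28 on the template; the primer anneals here to the top strand with its 3' end pointing upstream.
Product length = (reverse-primer end) − (forward-primer start) + 1 = 28 − 4 + 1 = 25 bp.

25 bp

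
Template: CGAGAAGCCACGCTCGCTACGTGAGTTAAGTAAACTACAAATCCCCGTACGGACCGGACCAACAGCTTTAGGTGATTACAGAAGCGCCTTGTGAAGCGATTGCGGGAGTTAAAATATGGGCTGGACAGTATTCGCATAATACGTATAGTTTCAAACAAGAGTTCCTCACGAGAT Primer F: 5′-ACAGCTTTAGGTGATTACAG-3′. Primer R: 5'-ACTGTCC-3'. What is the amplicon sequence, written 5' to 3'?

5'-ACAGCTTTAGGTGATTACAGAAGCGCCTTGTGAAGCGATTGCGGGAGTTAAAATATGGGCTGGACAGT-3'

The forward primer matches the template at positions 62–81.
Reverse complement of the reverse primer: GGACAGT. This occurs on the top strand at positions 123–129.
The product is the template from position 62 through 129 (68 bp).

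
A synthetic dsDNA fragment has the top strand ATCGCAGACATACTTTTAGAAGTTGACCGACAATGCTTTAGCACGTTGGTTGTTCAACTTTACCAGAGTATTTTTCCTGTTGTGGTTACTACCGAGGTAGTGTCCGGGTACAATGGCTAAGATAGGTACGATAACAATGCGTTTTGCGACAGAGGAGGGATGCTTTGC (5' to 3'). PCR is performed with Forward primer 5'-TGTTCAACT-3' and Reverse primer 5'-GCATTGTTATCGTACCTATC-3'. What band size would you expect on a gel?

90 bp

The forward primer matches the template at positions 51–59.
The reverse primer's reverse complement is GATAGGTACGATAACAATGC, which matches the template at positions 121–140.
The product runs from position 51 to position 140, so its length is 140 − 51 + 1 = 90 bp.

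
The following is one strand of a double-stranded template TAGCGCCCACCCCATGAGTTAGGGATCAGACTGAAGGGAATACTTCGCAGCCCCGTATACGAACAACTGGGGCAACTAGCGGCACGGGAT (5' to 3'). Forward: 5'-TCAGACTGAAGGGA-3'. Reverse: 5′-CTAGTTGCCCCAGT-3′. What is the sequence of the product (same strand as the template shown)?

5'-TCAGACTGAAGGGAATACTTCGCAGCCCCGTATACGAACAACTGGGGCAACTAG-3'

Forward primer TCAGACTGAAGGGA is found on the top strand at positions 26–39.
Reverse complement of the reverse primer: ACTGGGGCAACTAG. This occurs on the top strand at positions 66–79.
The product is the template from position 26 through 79 (54 bp).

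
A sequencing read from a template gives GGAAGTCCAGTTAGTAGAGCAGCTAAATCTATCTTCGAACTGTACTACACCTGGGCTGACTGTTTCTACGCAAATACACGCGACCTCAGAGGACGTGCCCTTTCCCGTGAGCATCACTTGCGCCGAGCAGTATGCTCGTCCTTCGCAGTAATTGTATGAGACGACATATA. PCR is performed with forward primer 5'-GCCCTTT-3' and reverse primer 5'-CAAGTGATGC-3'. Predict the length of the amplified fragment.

24 bp

Scanning the template, GCCCTTT occurs at positions 97–103; this primer anneals to the bottom strand there with its 3' end pointing downstream.
Taking the reverse complement of CAAGTGATGC gives GCATCACTTG, found at positions 111–120 on the template; the primer anneals here to the top strand with its 3' end pointing upstream.
Amplicon spans positions 97–120: 24 bp.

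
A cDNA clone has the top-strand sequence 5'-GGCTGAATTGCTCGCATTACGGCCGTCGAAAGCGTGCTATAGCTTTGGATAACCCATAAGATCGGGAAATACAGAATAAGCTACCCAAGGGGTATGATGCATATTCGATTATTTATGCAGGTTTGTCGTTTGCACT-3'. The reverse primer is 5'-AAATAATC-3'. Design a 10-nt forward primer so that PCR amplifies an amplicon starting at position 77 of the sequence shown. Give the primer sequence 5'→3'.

5'-TAAGCTACCC-3'

The reverse primer's reverse complement GATTATTT matches the template at positions 107–114; the product starts at position 77.
The forward primer is identical to the top strand over positions 77–86: TAAGCTACCC.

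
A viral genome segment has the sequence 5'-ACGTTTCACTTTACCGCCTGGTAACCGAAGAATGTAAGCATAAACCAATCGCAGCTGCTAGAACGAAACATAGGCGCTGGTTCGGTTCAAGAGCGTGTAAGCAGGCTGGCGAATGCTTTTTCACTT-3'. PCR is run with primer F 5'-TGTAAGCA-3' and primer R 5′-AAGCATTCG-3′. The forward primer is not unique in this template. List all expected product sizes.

The forward primer TGTAAGCA matches the top strand at positions 33–40, 96–103.
The reverse primer's reverse complement is CGAATGCTT, matching at positions 110–118.
Each forward site pairs with the reverse site to give a product ending at position 118: sizes 86, 23 bp.

86 bp, 23 bp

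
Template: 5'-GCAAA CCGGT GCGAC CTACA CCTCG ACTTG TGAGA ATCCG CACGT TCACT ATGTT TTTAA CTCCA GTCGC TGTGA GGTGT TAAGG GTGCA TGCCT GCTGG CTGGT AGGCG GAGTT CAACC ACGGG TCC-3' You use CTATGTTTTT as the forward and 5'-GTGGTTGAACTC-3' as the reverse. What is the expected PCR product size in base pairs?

74 bp

The forward primer matches the template at positions 49–58.
The reverse primer's reverse complement is GAGTTCAACCAC, which matches the template at positions 111–122.
Product length = (reverse-primer end) − (forward-primer start) + 1 = 122 − 49 + 1 = 74 bp.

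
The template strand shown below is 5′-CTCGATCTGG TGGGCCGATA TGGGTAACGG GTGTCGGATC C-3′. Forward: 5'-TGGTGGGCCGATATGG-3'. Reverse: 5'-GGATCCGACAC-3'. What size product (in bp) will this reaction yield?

34 bp

Scanning the template, TGGTGGGCCGATATGG occurs at positions 8–23; this primer anneals to the bottom strand there with its 3' end pointing downstream.
Taking the reverse complement of GGATCCGACAC gives GTGTCGGATCC, found at positions 31–41 on the template; the primer anneals here to the top strand with its 3' end pointing upstream.
Product length = (reverse-primer end) − (forward-primer start) + 1 = 41 − 8 + 1 = 34 bp.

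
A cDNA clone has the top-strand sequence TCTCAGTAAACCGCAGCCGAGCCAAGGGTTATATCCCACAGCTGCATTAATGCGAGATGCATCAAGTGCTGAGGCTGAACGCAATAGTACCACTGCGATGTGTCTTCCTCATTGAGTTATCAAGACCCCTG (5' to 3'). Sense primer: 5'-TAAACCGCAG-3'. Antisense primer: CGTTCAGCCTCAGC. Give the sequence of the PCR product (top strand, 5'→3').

5'-TAAACCGCAGCCGAGCCAAGGGTTATATCCCACAGCTGCATTAATGCGAGATGCATCAAGTGCTGAGGCTGAACG-3'

Scanning the template, TAAACCGCAG occurs at positions 7–16; this primer anneals to the bottom strand there with its 3' end pointing downstream.
Taking the reverse complement of CGTTCAGCCTCAGC gives GCTGAGGCTGAACG, found at positions 68–81 on the template; the primer anneals here to the top strand with its 3' end pointing upstream.
The product is the template from position 7 through 81 (75 bp).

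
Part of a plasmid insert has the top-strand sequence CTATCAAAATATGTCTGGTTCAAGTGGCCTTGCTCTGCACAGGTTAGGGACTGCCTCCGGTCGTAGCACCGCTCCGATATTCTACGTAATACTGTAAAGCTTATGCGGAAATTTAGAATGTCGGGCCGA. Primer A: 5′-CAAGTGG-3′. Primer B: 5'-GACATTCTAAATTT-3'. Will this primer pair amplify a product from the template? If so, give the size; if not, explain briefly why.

Yes — a 102 bp product.

Primer A (CAAGTGG) matches the top strand at positions 21–27; it acts as a forward primer.
Primer B's reverse complement is AAATTTAGAATGTC, matching the top strand at positions 109–122; it acts as a reverse primer.
The 3' ends face each other across positions 21–122, giving a 102 bp product.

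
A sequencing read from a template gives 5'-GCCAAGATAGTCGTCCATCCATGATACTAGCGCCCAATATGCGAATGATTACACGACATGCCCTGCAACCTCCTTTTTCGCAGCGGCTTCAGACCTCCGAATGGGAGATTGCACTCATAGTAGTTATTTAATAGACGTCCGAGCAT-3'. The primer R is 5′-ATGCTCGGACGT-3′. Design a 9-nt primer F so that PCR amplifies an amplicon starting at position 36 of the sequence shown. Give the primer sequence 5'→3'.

5'-AATATGCGA-3'

The reverse primer's reverse complement ACGTCCGAGCAT matches the template at positions 135–146; the product starts at position 36.
The forward primer is identical to the top strand over positions 36–44: AATATGCGA.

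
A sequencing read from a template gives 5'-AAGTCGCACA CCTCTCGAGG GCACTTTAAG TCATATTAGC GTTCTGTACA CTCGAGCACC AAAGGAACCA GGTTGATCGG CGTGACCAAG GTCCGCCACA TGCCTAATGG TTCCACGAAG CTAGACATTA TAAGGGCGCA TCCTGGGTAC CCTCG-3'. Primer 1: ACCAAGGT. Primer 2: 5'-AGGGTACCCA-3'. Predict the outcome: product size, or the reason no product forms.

Primer 1 (ACCAAGGT) matches the top strand at positions 85–92; it acts as a forward primer.
Primer 2's reverse complement is TGGGTACCCT, matching the top strand at positions 144–153; it acts as a reverse primer.
The 3' ends face each other across positions 85–153, giving a 69 bp product.

Yes — a 69 bp product.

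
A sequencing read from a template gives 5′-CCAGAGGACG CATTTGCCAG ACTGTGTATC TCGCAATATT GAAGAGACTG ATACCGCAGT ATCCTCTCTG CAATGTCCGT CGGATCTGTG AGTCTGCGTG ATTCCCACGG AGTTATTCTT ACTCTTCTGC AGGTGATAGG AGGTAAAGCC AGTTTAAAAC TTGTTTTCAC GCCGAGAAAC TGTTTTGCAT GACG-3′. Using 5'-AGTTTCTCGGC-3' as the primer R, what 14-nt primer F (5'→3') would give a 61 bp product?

The reverse primer's reverse complement GCCGAGAAACT matches the template at positions 171–181, so the product ends at position 181.
A 61 bp product then starts at position 181 − 61 + 1 = 121.
The forward primer is identical to the top strand there: ACTCTTCTGCAGGT.

5'-ACTCTTCTGCAGGT-3'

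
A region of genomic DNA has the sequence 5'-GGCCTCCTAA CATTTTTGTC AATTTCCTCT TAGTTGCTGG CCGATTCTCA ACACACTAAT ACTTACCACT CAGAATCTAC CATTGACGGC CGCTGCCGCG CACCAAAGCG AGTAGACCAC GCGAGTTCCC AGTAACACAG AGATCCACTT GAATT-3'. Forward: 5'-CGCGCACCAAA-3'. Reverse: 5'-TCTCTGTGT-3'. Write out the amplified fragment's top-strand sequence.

Forward primer CGCGCACCAAA is found on the top strand at positions 97–107.
The reverse primer's reverse complement is ACACAGAGA, which matches the template at positions 135–143.
The product is the template from position 97 through 143 (47 bp).

5'-CGCGCACCAAAGCGAGTAGACCACGCGAGTTCCCAGTAACACAGAGA-3'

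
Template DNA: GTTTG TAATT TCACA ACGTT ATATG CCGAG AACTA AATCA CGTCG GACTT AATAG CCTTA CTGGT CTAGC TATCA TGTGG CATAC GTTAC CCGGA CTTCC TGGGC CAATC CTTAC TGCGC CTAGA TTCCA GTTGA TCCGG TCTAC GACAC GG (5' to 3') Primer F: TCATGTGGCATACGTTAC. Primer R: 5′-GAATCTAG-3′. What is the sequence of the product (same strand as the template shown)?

5'-TCATGTGGCATACGTTACCCGGACTTCCTGGGCCAATCCTTACTGCGCCTAGATTC-3'

The forward primer matches the template at positions 73–90.
The reverse primer's reverse complement is CTAGATTC, which matches the template at positions 121–128.
The product is the template from position 73 through 128 (56 bp).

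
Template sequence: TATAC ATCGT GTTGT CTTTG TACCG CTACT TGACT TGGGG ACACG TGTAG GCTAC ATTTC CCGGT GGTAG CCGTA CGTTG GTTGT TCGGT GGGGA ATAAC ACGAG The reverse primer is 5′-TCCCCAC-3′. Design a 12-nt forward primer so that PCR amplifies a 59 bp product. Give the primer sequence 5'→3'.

The reverse primer's reverse complement GTGGGGA matches the template at positions 89–95, so the product ends at position 95.
A 59 bp product then starts at position 95 − 59 + 1 = 37.
The forward primer is identical to the top strand there: GGGGACACGTGT.

5'-GGGGACACGTGT-3'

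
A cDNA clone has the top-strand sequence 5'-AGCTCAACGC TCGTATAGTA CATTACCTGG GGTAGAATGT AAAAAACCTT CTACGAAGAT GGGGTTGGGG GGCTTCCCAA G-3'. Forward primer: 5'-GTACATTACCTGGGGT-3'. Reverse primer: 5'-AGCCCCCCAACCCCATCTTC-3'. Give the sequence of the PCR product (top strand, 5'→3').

5'-GTACATTACCTGGGGTAGAATGTAAAAAACCTTCTACGAAGATGGGGTTGGGGGGCT-3'

The forward primer matches the template at positions 18–33.
The reverse primer's reverse complement is GAAGATGGGGTTGGGGGGCT, which matches the template at positions 55–74.
The product is the template from position 18 through 74 (57 bp).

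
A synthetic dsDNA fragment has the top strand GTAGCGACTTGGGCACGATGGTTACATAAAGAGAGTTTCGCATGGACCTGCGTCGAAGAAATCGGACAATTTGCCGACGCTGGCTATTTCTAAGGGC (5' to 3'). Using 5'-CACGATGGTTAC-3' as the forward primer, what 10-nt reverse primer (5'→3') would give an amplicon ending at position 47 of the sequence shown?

5'-GTCCATGCGA-3'

The forward primer binds at positions 14–25; the product's 3' end on the top strand is position 47.
The reverse primer anneals to the top strand over positions 38–47, i.e. to TCGCATGGAC.
Its sequence written 5'→3' is the reverse complement: GTCCATGCGA.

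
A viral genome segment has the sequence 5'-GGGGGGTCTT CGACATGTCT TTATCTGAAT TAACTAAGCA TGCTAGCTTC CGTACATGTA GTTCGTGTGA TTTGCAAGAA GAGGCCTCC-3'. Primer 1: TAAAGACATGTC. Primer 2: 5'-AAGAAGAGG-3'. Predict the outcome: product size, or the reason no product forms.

Primer 1 (TAAAGACATGTC) has reverse complement GACATGTCTTTA, which matches the top strand at positions 12–23; primer 1 anneals to the top strand there with its 3' end pointing upstream toward position 12.
Primer 2 (AAGAAGAGG) matches the top strand directly at positions 76–84; it anneals to the bottom strand with its 3' end pointing downstream toward position 84.
The 3' ends diverge (primer 1 extends toward position 1, primer 2 toward position 89), so the primers never converge on a shared product.

No product — the primers' 3' ends point away from each other.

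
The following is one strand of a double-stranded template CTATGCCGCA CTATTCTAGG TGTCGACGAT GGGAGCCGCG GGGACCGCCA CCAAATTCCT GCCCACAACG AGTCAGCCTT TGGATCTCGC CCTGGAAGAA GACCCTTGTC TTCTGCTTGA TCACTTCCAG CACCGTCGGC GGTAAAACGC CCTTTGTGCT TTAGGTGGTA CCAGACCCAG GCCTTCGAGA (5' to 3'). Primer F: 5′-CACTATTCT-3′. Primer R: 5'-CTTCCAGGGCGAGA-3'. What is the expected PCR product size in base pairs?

The forward primer matches the template at positions 9–17.
Reverse complement of the reverse primer: TCTCGCCCTGGAAG. This occurs on the top strand at positions 85–98.
Product length = (reverse-primer end) − (forward-primer start) + 1 = 98 − 9 + 1 = 90 bp.

90 bp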